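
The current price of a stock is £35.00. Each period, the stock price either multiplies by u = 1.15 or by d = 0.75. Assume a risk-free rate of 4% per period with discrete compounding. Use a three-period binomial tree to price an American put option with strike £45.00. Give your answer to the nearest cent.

Risk-neutral probability p = (1 + 0.04 − 0.75)/(1.15 − 0.75) = 0.2900/0.4000 = 0.7250
Terminal stock prices: S_uuu = 53.23, S_uud = 34.72, S_udd = 22.64, S_ddd = 14.77
Terminal payoffs (K − S): max(-8.231, 0) = 0, max(10.28, 0) = 10.28, max(22.36, 0) = 22.36, max(30.23, 0) = 30.23
Node uu (S = 46.29): continuation = 1/1.04·[0.7250·0.0000 + 0.2750·10.2844] = 2.7194; exercise value = 0.0000 ≤ continuation, so V_uu = 2.7194
Node ud (S = 30.19): continuation = 1/1.04·[0.7250·10.2844 + 0.2750·22.3594] = 13.0817; exercise value = 14.8125 > continuation, so V_ud = 14.8125 (exercise)
Node dd (S = 19.69): continuation = 1/1.04·[0.7250·22.3594 + 0.2750·30.2344] = 23.5817; exercise value = 25.3125 > continuation, so V_dd = 25.3125 (exercise)
Node u (S = 40.25): continuation = 1/1.04·[0.7250·2.7194 + 0.2750·14.8125] = 5.8125; exercise value = 4.7500 ≤ continuation, so V_u = 5.8125
Node d (S = 26.25): continuation = 1/1.04·[0.7250·14.8125 + 0.2750·25.3125] = 17.0192; exercise value = 18.7500 > continuation, so V_d = 18.7500 (exercise)
Node 0 (S = 35): continuation = 1/1.04·[0.7250·5.8125 + 0.2750·18.7500] = 9.0099; exercise value = 10.0000 > continuation, so V_0 = 10.0000 (exercise)

£10.00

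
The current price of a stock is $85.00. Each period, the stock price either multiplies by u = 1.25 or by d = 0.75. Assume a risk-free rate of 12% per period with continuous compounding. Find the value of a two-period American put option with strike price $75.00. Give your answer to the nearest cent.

Risk-neutral probability p = (e^0.12 − 0.75)/(1.25 − 0.75) = 0.3775/0.5000 = 0.7550
Terminal stock prices: S_uu = 132.8, S_ud = 79.69, S_dd = 47.81
Terminal payoffs (K − S): max(-57.81, 0) = 0, max(-4.688, 0) = 0, max(27.19, 0) = 27.19
Node u (S = 106.2): continuation = e^(−0.12)·[0.7550·0.0000 + 0.2450·0.0000] = 0.0000; exercise value = 0.0000 ≤ continuation, so V_u = 0.0000
Node d (S = 63.75): continuation = e^(−0.12)·[0.7550·0.0000 + 0.2450·27.1875] = 5.9079; exercise value = 11.2500 > continuation, so V_d = 11.2500 (exercise)
Node 0 (S = 85): continuation = e^(−0.12)·[0.7550·0.0000 + 0.2450·11.2500] = 2.4446; exercise value = 0.0000 ≤ continuation, so V_0 = 2.4446

$2.44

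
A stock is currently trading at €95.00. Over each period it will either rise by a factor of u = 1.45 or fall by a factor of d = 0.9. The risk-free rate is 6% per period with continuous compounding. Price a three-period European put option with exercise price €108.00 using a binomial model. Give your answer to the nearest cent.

Risk-neutral probability p = (e^0.06 − 0.9)/(1.45 − 0.9) = 0.1618/0.5500 = 0.2942
Terminal stock prices: S_uuu = 289.6, S_uud = 179.8, S_udd = 111.6, S_ddd = 69.26
Terminal payoffs (K − S): max(-181.6, 0) = 0, max(-71.76, 0) = 0, max(-3.578, 0) = 0, max(38.74, 0) = 38.74
Node uu (S = 199.7): V_uu = e^(−0.06)·[0.2942·0.0000 + 0.7058·0.0000] = 0.0000
Node ud (S = 124): V_ud = e^(−0.06)·[0.2942·0.0000 + 0.7058·0.0000] = 0.0000
Node dd (S = 76.95): V_dd = e^(−0.06)·[0.2942·0.0000 + 0.7058·38.7450] = 25.7519
Node u (S = 137.8): V_u = e^(−0.06)·[0.2942·0.0000 + 0.7058·0.0000] = 0.0000
Node d (S = 85.5): V_d = e^(−0.06)·[0.2942·0.0000 + 0.7058·25.7519] = 17.1161
Node 0 (S = 95): V_0 = e^(−0.06)·[0.2942·0.0000 + 0.7058·17.1161] = 11.3762

€11.38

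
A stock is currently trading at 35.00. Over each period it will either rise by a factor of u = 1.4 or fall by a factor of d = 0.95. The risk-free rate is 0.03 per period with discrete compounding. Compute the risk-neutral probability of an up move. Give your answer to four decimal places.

p = 0.1778

Risk-neutral probability p = (1 + 0.03 − 0.95)/(1.4 − 0.95) = 0.0800/0.4500 = 0.1778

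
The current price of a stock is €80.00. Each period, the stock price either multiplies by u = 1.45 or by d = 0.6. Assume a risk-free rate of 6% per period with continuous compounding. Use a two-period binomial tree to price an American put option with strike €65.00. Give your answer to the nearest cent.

Risk-neutral probability p = (e^0.06 − 0.6)/(1.45 − 0.6) = 0.4618/0.8500 = 0.5433
Terminal stock prices: S_uu = 168.2, S_ud = 69.6, S_dd = 28.8
Terminal payoffs (K − S): max(-103.2, 0) = 0, max(-4.6, 0) = 0, max(36.2, 0) = 36.2
Node u (S = 116): continuation = e^(−0.06)·[0.5433·0.0000 + 0.4567·0.0000] = 0.0000; exercise value = 0.0000 ≤ continuation, so V_u = 0.0000
Node d (S = 48): continuation = e^(−0.06)·[0.5433·0.0000 + 0.4567·36.2000] = 15.5685; exercise value = 17.0000 > continuation, so V_d = 17.0000 (exercise)
Node 0 (S = 80): continuation = e^(−0.06)·[0.5433·0.0000 + 0.4567·17.0000] = 7.3112; exercise value = 0.0000 ≤ continuation, so V_0 = 7.3112

€7.31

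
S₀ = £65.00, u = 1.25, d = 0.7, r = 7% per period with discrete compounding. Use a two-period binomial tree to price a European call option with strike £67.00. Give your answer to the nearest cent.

£13.66

Risk-neutral probability p = (1 + 0.07 − 0.7)/(1.25 − 0.7) = 0.3700/0.5500 = 0.6727
Terminal stock prices: S_uu = 101.6, S_ud = 56.87, S_dd = 31.85
Terminal payoffs (S − K): max(34.56, 0) = 34.56, max(-10.13, 0) = 0, max(-35.15, 0) = 0
Node u (S = 81.25): V_u = 1/1.07·[0.6727·34.5625 + 0.3273·0.0000] = 21.7300
Node d (S = 45.5): V_d = 1/1.07·[0.6727·0.0000 + 0.3273·0.0000] = 0.0000
Node 0 (S = 65): V_0 = 1/1.07·[0.6727·21.7300 + 0.3273·0.0000] = 13.6620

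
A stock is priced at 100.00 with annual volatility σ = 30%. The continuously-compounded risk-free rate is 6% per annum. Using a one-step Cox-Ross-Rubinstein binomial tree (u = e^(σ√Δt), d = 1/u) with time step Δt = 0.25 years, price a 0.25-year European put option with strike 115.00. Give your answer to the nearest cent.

13.89

CRR parameters: u = e^(σ√Δt) = e^(0.3·√0.25) = 1.1618, d = 1/u = 0.8607
Per-period rate: rΔt = 0.06·0.25 = 0.015, so R = e^0.015 = 1.0151
Risk-neutral probability p = (e^0.015 − 0.8607)/(1.1618 − 0.8607) = 0.1544/0.3011 = 0.5128
Terminal stock prices: S_u = 116.2, S_d = 86.07
Terminal payoffs (K − S): max(-1.183, 0) = 0, max(28.93, 0) = 28.93
Node 0 (S = 100): V_0 = e^(−0.015)·[0.5128·0.0000 + 0.4872·28.9292] = 13.8856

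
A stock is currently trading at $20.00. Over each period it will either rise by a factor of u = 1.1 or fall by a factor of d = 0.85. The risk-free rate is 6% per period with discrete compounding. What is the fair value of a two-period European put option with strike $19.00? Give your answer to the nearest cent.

Risk-neutral probability p = (1 + 0.06 − 0.85)/(1.1 − 0.85) = 0.2100/0.2500 = 0.8400
Terminal stock prices: S_uu = 24.2, S_ud = 18.7, S_dd = 14.45
Terminal payoffs (K − S): max(-5.2, 0) = 0, max(0.3, 0) = 0.3, max(4.55, 0) = 4.55
Node u (S = 22): V_u = 1/1.06·[0.8400·0.0000 + 0.1600·0.3000] = 0.0453
Node d (S = 17): V_d = 1/1.06·[0.8400·0.3000 + 0.1600·4.5500] = 0.9245
Node 0 (S = 20): V_0 = 1/1.06·[0.8400·0.0453 + 0.1600·0.9245] = 0.1754

$0.18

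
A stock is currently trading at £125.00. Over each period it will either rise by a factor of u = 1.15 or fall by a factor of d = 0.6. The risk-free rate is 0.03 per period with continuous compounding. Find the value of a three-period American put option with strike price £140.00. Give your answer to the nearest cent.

£27.29

Risk-neutral probability p = (e^0.03 − 0.6)/(1.15 − 0.6) = 0.4305/0.5500 = 0.7826
Terminal stock prices: S_uuu = 190.1, S_uud = 99.19, S_udd = 51.75, S_ddd = 27
Terminal payoffs (K − S): max(-50.11, 0) = 0, max(40.81, 0) = 40.81, max(88.25, 0) = 88.25, max(113, 0) = 113
Node uu (S = 165.3): continuation = e^(−0.03)·[0.7826·0.0000 + 0.2174·40.8125] = 8.6086; exercise value = 0.0000 ≤ continuation, so V_uu = 8.6086
Node ud (S = 86.25): continuation = e^(−0.03)·[0.7826·40.8125 + 0.2174·88.2500] = 49.6124; exercise value = 53.7500 > continuation, so V_ud = 53.7500 (exercise)
Node dd (S = 45): continuation = e^(−0.03)·[0.7826·88.2500 + 0.2174·113.0000] = 90.8624; exercise value = 95.0000 > continuation, so V_dd = 95.0000 (exercise)
Node u (S = 143.8): continuation = e^(−0.03)·[0.7826·8.6086 + 0.2174·53.7500] = 17.8760; exercise value = 0.0000 ≤ continuation, so V_u = 17.8760
Node d (S = 75): continuation = e^(−0.03)·[0.7826·53.7500 + 0.2174·95.0000] = 60.8624; exercise value = 65.0000 > continuation, so V_d = 65.0000 (exercise)
Node 0 (S = 125): continuation = e^(−0.03)·[0.7826·17.8760 + 0.2174·65.0000] = 27.2876; exercise value = 15.0000 ≤ continuation, so V_0 = 27.2876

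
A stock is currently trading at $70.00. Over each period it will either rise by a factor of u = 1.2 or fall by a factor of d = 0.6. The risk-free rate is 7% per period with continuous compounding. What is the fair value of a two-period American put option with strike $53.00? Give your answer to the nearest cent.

$2.56

Risk-neutral probability p = (e^0.07 − 0.6)/(1.2 − 0.6) = 0.4725/0.6000 = 0.7875
Terminal stock prices: S_uu = 100.8, S_ud = 50.4, S_dd = 25.2
Terminal payoffs (K − S): max(-47.8, 0) = 0, max(2.6, 0) = 2.6, max(27.8, 0) = 27.8
Node u (S = 84): continuation = e^(−0.07)·[0.7875·0.0000 + 0.2125·2.6000] = 0.5151; exercise value = 0.0000 ≤ continuation, so V_u = 0.5151
Node d (S = 42): continuation = e^(−0.07)·[0.7875·2.6000 + 0.2125·27.8000] = 7.4169; exercise value = 11.0000 > continuation, so V_d = 11.0000 (exercise)
Node 0 (S = 70): continuation = e^(−0.07)·[0.7875·0.5151 + 0.2125·11.0000] = 2.5576; exercise value = 0.0000 ≤ continuation, so V_0 = 2.5576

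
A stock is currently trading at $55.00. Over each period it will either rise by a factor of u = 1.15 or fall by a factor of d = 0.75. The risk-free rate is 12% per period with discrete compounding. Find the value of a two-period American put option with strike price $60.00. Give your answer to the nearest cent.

Risk-neutral probability p = (1 + 0.12 − 0.75)/(1.15 − 0.75) = 0.3700/0.4000 = 0.9250
Terminal stock prices: S_uu = 72.74, S_ud = 47.44, S_dd = 30.94
Terminal payoffs (K − S): max(-12.74, 0) = 0, max(12.56, 0) = 12.56, max(29.06, 0) = 29.06
Node u (S = 63.25): continuation = 1/1.12·[0.9250·0.0000 + 0.0750·12.5625] = 0.8412; exercise value = 0.0000 ≤ continuation, so V_u = 0.8412
Node d (S = 41.25): continuation = 1/1.12·[0.9250·12.5625 + 0.0750·29.0625] = 12.3214; exercise value = 18.7500 > continuation, so V_d = 18.7500 (exercise)
Node 0 (S = 55): continuation = 1/1.12·[0.9250·0.8412 + 0.0750·18.7500] = 1.9504; exercise value = 5.0000 > continuation, so V_0 = 5.0000 (exercise)

$5.00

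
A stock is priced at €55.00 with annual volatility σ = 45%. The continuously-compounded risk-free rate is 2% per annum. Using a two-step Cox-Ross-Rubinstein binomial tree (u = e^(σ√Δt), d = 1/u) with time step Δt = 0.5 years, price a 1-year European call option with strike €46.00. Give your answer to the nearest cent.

€15.17

CRR parameters: u = e^(σ√Δt) = e^(0.45·√0.5) = 1.3746, d = 1/u = 0.7275
Per-period rate: rΔt = 0.02·0.5 = 0.01, so R = e^0.01 = 1.0101
Risk-neutral probability p = (e^0.01 − 0.7275)/(1.3746 − 0.7275) = 0.2826/0.6472 = 0.4366
Terminal stock prices: S_uu = 103.9, S_ud = 55, S_dd = 29.11
Terminal payoffs (S − K): max(57.93, 0) = 57.93, max(9, 0) = 9, max(-16.89, 0) = 0
Node u (S = 75.61): V_u = e^(−0.01)·[0.4366·57.9312 + 0.5634·9.0000] = 30.0634
Node d (S = 40.01): V_d = e^(−0.01)·[0.4366·9.0000 + 0.5634·0.0000] = 3.8907
Node 0 (S = 55): V_0 = e^(−0.01)·[0.4366·30.0634 + 0.5634·3.8907] = 15.1664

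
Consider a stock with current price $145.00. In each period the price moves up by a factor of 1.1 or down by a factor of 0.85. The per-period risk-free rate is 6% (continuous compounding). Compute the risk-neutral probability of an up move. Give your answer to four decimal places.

p = 0.8473

Risk-neutral probability p = (e^0.06 − 0.85)/(1.1 − 0.85) = 0.2118/0.2500 = 0.8473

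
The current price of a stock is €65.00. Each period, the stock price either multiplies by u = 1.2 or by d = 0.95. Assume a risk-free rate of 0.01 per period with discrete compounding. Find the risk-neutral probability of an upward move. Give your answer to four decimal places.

p = 0.2400

Risk-neutral probability p = (1 + 0.01 − 0.95)/(1.2 − 0.95) = 0.0600/0.2500 = 0.2400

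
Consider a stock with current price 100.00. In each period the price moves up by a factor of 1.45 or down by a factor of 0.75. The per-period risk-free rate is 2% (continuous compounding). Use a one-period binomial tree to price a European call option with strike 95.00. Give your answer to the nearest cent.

Risk-neutral probability p = (e^0.02 − 0.75)/(1.45 − 0.75) = 0.2702/0.7000 = 0.3860
Terminal stock prices: S_u = 145, S_d = 75
Terminal payoffs (S − K): max(50, 0) = 50, max(-20, 0) = 0
Node 0 (S = 100): V_0 = e^(−0.02)·[0.3860·50.0000 + 0.6140·0.0000] = 18.9179

18.92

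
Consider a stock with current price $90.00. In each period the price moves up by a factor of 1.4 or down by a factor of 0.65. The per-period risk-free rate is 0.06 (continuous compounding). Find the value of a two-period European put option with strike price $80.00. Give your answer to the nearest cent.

$7.57

Risk-neutral probability p = (e^0.06 − 0.65)/(1.4 − 0.65) = 0.4118/0.7500 = 0.5491
Terminal stock prices: S_uu = 176.4, S_ud = 81.9, S_dd = 38.03
Terminal payoffs (K − S): max(-96.4, 0) = 0, max(-1.9, 0) = 0, max(41.97, 0) = 41.97
Node u (S = 126): V_u = e^(−0.06)·[0.5491·0.0000 + 0.4509·0.0000] = 0.0000
Node d (S = 58.5): V_d = e^(−0.06)·[0.5491·0.0000 + 0.4509·41.9750] = 17.8237
Node 0 (S = 90): V_0 = e^(−0.06)·[0.5491·0.0000 + 0.4509·17.8237] = 7.5684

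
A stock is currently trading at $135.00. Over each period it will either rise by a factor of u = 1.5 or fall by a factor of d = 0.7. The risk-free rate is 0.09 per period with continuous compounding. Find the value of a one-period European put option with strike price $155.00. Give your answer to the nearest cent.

$28.05

Risk-neutral probability p = (e^0.09 − 0.7)/(1.5 − 0.7) = 0.3942/0.8000 = 0.4927
Terminal stock prices: S_u = 202.5, S_d = 94.5
Terminal payoffs (K − S): max(-47.5, 0) = 0, max(60.5, 0) = 60.5
Node 0 (S = 135): V_0 = e^(−0.09)·[0.4927·0.0000 + 0.5073·60.5000] = 28.0491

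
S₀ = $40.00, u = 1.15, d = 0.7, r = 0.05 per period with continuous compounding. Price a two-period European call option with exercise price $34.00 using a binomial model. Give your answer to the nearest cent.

$10.42

Risk-neutral probability p = (e^0.05 − 0.7)/(1.15 − 0.7) = 0.3513/0.4500 = 0.7806
Terminal stock prices: S_uu = 52.9, S_ud = 32.2, S_dd = 19.6
Terminal payoffs (S − K): max(18.9, 0) = 18.9, max(-1.8, 0) = 0, max(-14.4, 0) = 0
Node u (S = 46): V_u = e^(−0.05)·[0.7806·18.9000 + 0.2194·0.0000] = 14.0339
Node d (S = 28): V_d = e^(−0.05)·[0.7806·0.0000 + 0.2194·0.0000] = 0.0000
Node 0 (S = 40): V_0 = e^(−0.05)·[0.7806·14.0339 + 0.2194·0.0000] = 10.4206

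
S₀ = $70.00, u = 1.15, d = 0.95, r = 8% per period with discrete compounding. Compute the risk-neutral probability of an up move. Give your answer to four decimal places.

Risk-neutral probability p = (1 + 0.08 − 0.95)/(1.15 − 0.95) = 0.1300/0.2000 = 0.6500

p = 0.6500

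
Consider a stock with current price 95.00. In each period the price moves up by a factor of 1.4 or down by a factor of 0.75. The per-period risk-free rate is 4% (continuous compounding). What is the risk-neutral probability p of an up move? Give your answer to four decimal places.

Risk-neutral probability p = (e^0.04 − 0.75)/(1.4 − 0.75) = 0.2908/0.6500 = 0.4474

p = 0.4474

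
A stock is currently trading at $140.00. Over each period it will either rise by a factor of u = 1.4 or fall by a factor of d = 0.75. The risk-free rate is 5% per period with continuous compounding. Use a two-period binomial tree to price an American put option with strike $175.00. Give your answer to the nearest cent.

Risk-neutral probability p = (e^0.05 − 0.75)/(1.4 − 0.75) = 0.3013/0.6500 = 0.4635
Terminal stock prices: S_uu = 274.4, S_ud = 147, S_dd = 78.75
Terminal payoffs (K − S): max(-99.4, 0) = 0, max(28, 0) = 28, max(96.25, 0) = 96.25
Node u (S = 196): continuation = e^(−0.05)·[0.4635·0.0000 + 0.5365·28.0000] = 14.2895; exercise value = 0.0000 ≤ continuation, so V_u = 14.2895
Node d (S = 105): continuation = e^(−0.05)·[0.4635·28.0000 + 0.5365·96.2500] = 61.4651; exercise value = 70.0000 > continuation, so V_d = 70.0000 (exercise)
Node 0 (S = 140): continuation = e^(−0.05)·[0.4635·14.2895 + 0.5365·70.0000] = 42.0239; exercise value = 35.0000 ≤ continuation, so V_0 = 42.0239

$42.02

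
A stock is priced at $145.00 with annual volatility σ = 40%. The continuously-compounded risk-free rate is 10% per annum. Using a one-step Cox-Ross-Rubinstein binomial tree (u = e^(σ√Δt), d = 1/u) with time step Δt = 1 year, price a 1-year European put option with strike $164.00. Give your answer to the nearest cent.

$28.45

CRR parameters: u = e^(σ√Δt) = e^(0.4·√1) = 1.4918, d = 1/u = 0.6703
Per-period rate: rΔt = 0.1·1 = 0.1, so R = e^0.1 = 1.1052
Risk-neutral probability p = (e^0.1 − 0.6703)/(1.4918 − 0.6703) = 0.4349/0.8215 = 0.5293
Terminal stock prices: S_u = 216.3, S_d = 97.2
Terminal payoffs (K − S): max(-52.31, 0) = 0, max(66.8, 0) = 66.8
Node 0 (S = 145): V_0 = e^(−0.1)·[0.5293·0.0000 + 0.4707·66.8036] = 28.4500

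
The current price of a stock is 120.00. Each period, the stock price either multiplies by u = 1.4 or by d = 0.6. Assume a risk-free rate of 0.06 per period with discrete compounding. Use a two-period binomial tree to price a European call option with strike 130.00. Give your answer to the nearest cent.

Risk-neutral probability p = (1 + 0.06 − 0.6)/(1.4 − 0.6) = 0.4600/0.8000 = 0.5750
Terminal stock prices: S_uu = 235.2, S_ud = 100.8, S_dd = 43.2
Terminal payoffs (S − K): max(105.2, 0) = 105.2, max(-29.2, 0) = 0, max(-86.8, 0) = 0
Node u (S = 168): V_u = 1/1.06·[0.5750·105.2000 + 0.4250·0.0000] = 57.0660
Node d (S = 72): V_d = 1/1.06·[0.5750·0.0000 + 0.4250·0.0000] = 0.0000
Node 0 (S = 120): V_0 = 1/1.06·[0.5750·57.0660 + 0.4250·0.0000] = 30.9556

30.96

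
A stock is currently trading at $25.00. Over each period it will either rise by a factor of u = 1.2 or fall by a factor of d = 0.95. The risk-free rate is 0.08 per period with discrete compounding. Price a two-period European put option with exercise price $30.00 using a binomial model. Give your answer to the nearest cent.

Risk-neutral probability p = (1 + 0.08 − 0.95)/(1.2 − 0.95) = 0.1300/0.2500 = 0.5200
Terminal stock prices: S_uu = 36, S_ud = 28.5, S_dd = 22.56
Terminal payoffs (K − S): max(-6, 0) = 0, max(1.5, 0) = 1.5, max(7.438, 0) = 7.438
Node u (S = 30): V_u = 1/1.08·[0.5200·0.0000 + 0.4800·1.5000] = 0.6667
Node d (S = 23.75): V_d = 1/1.08·[0.5200·1.5000 + 0.4800·7.4375] = 4.0278
Node 0 (S = 25): V_0 = 1/1.08·[0.5200·0.6667 + 0.4800·4.0278] = 2.1111

$2.11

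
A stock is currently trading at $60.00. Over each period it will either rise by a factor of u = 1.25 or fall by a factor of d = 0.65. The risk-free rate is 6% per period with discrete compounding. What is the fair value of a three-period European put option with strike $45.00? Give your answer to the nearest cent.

$3.06

Risk-neutral probability p = (1 + 0.06 − 0.65)/(1.25 − 0.65) = 0.4100/0.6000 = 0.6833
Terminal stock prices: S_uuu = 117.2, S_uud = 60.94, S_udd = 31.69, S_ddd = 16.48
Terminal payoffs (K − S): max(-72.19, 0) = 0, max(-15.94, 0) = 0, max(13.31, 0) = 13.31, max(28.52, 0) = 28.52
Node uu (S = 93.75): V_uu = 1/1.06·[0.6833·0.0000 + 0.3167·0.0000] = 0.0000
Node ud (S = 48.75): V_ud = 1/1.06·[0.6833·0.0000 + 0.3167·13.3125] = 3.9770
Node dd (S = 25.35): V_dd = 1/1.06·[0.6833·13.3125 + 0.3167·28.5225] = 17.1028
Node u (S = 75): V_u = 1/1.06·[0.6833·0.0000 + 0.3167·3.9770] = 1.1881
Node d (S = 39): V_d = 1/1.06·[0.6833·3.9770 + 0.3167·17.1028] = 7.6731
Node 0 (S = 60): V_0 = 1/1.06·[0.6833·1.1881 + 0.3167·7.6731] = 3.0582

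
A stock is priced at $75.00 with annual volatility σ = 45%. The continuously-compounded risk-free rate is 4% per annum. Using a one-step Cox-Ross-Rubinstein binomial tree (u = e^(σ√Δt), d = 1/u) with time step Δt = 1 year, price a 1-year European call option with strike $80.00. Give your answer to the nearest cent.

CRR parameters: u = e^(σ√Δt) = e^(0.45·√1) = 1.5683, d = 1/u = 0.6376
Per-period rate: rΔt = 0.04·1 = 0.04, so R = e^0.04 = 1.0408
Risk-neutral probability p = (e^0.04 − 0.6376)/(1.5683 − 0.6376) = 0.4032/0.9307 = 0.4332
Terminal stock prices: S_u = 117.6, S_d = 47.82
Terminal payoffs (S − K): max(37.62, 0) = 37.62, max(-32.18, 0) = 0
Node 0 (S = 75): V_0 = e^(−0.04)·[0.4332·37.6234 + 0.5668·0.0000] = 15.6598

$15.66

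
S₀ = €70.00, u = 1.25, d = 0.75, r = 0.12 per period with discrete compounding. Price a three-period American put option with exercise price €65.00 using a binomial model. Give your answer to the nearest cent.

€3.46

Risk-neutral probability p = (1 + 0.12 − 0.75)/(1.25 − 0.75) = 0.3700/0.5000 = 0.7400
Terminal stock prices: S_uuu = 136.7, S_uud = 82.03, S_udd = 49.22, S_ddd = 29.53
Terminal payoffs (K − S): max(-71.72, 0) = 0, max(-17.03, 0) = 0, max(15.78, 0) = 15.78, max(35.47, 0) = 35.47
Node uu (S = 109.4): continuation = 1/1.12·[0.7400·0.0000 + 0.2600·0.0000] = 0.0000; exercise value = 0.0000 ≤ continuation, so V_uu = 0.0000
Node ud (S = 65.62): continuation = 1/1.12·[0.7400·0.0000 + 0.2600·15.7812] = 3.6635; exercise value = 0.0000 ≤ continuation, so V_ud = 3.6635
Node dd (S = 39.38): continuation = 1/1.12·[0.7400·15.7812 + 0.2600·35.4688] = 18.6607; exercise value = 25.6250 > continuation, so V_dd = 25.6250 (exercise)
Node u (S = 87.5): continuation = 1/1.12·[0.7400·0.0000 + 0.2600·3.6635] = 0.8505; exercise value = 0.0000 ≤ continuation, so V_u = 0.8505
Node d (S = 52.5): continuation = 1/1.12·[0.7400·3.6635 + 0.2600·25.6250] = 8.3692; exercise value = 12.5000 > continuation, so V_d = 12.5000 (exercise)
Node 0 (S = 70): continuation = 1/1.12·[0.7400·0.8505 + 0.2600·12.5000] = 3.4637; exercise value = 0.0000 ≤ continuation, so V_0 = 3.4637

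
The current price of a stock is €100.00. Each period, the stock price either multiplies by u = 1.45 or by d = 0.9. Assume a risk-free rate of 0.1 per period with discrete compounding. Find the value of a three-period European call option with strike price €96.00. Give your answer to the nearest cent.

Risk-neutral probability p = (1 + 0.1 − 0.9)/(1.45 − 0.9) = 0.2000/0.5500 = 0.3636
Terminal stock prices: S_uuu = 304.9, S_uud = 189.2, S_udd = 117.5, S_ddd = 72.9
Terminal payoffs (S − K): max(208.9, 0) = 208.9, max(93.22, 0) = 93.22, max(21.45, 0) = 21.45, max(-23.1, 0) = 0
Node uu (S = 210.2): V_uu = 1/1.1·[0.3636·208.8625 + 0.6364·93.2250] = 122.9773
Node ud (S = 130.5): V_ud = 1/1.1·[0.3636·93.2250 + 0.6364·21.4500] = 43.2273
Node dd (S = 81): V_dd = 1/1.1·[0.3636·21.4500 + 0.6364·0.0000] = 7.0909
Node u (S = 145): V_u = 1/1.1·[0.3636·122.9773 + 0.6364·43.2273] = 65.6612
Node d (S = 90): V_d = 1/1.1·[0.3636·43.2273 + 0.6364·7.0909] = 18.3922
Node 0 (S = 100): V_0 = 1/1.1·[0.3636·65.6612 + 0.6364·18.3922] = 32.3463

€32.35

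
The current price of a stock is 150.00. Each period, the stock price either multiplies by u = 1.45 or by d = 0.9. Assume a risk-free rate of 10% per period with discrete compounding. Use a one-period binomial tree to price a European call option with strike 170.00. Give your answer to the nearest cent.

15.70

Risk-neutral probability p = (1 + 0.1 − 0.9)/(1.45 − 0.9) = 0.2000/0.5500 = 0.3636
Terminal stock prices: S_u = 217.5, S_d = 135
Terminal payoffs (S − K): max(47.5, 0) = 47.5, max(-35, 0) = 0
Node 0 (S = 150): V_0 = 1/1.1·[0.3636·47.5000 + 0.6364·0.0000] = 15.7025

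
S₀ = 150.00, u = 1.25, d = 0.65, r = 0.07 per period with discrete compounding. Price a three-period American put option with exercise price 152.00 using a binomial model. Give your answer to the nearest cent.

20.81

Risk-neutral probability p = (1 + 0.07 − 0.65)/(1.25 − 0.65) = 0.4200/0.6000 = 0.7000
Terminal stock prices: S_uuu = 293, S_uud = 152.3, S_udd = 79.22, S_ddd = 41.19
Terminal payoffs (K − S): max(-141, 0) = 0, max(-0.3438, 0) = 0, max(72.78, 0) = 72.78, max(110.8, 0) = 110.8
Node uu (S = 234.4): continuation = 1/1.07·[0.7000·0.0000 + 0.3000·0.0000] = 0.0000; exercise value = 0.0000 ≤ continuation, so V_uu = 0.0000
Node ud (S = 121.9): continuation = 1/1.07·[0.7000·0.0000 + 0.3000·72.7812] = 20.4060; exercise value = 30.1250 > continuation, so V_ud = 30.1250 (exercise)
Node dd (S = 63.38): continuation = 1/1.07·[0.7000·72.7812 + 0.3000·110.8063] = 78.6811; exercise value = 88.6250 > continuation, so V_dd = 88.6250 (exercise)
Node u (S = 187.5): continuation = 1/1.07·[0.7000·0.0000 + 0.3000·30.1250] = 8.4463; exercise value = 0.0000 ≤ continuation, so V_u = 8.4463
Node d (S = 97.5): continuation = 1/1.07·[0.7000·30.1250 + 0.3000·88.6250] = 44.5561; exercise value = 54.5000 > continuation, so V_d = 54.5000 (exercise)
Node 0 (S = 150): continuation = 1/1.07·[0.7000·8.4463 + 0.3000·54.5000] = 20.8060; exercise value = 2.0000 ≤ continuation, so V_0 = 20.8060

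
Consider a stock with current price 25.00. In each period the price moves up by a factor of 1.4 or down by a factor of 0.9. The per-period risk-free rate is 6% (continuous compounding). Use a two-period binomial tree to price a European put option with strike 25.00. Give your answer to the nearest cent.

Risk-neutral probability p = (e^0.06 − 0.9)/(1.4 − 0.9) = 0.1618/0.5000 = 0.3237
Terminal stock prices: S_uu = 49, S_ud = 31.5, S_dd = 20.25
Terminal payoffs (K − S): max(-24, 0) = 0, max(-6.5, 0) = 0, max(4.75, 0) = 4.75
Node u (S = 35): V_u = e^(−0.06)·[0.3237·0.0000 + 0.6763·0.0000] = 0.0000
Node d (S = 22.5): V_d = e^(−0.06)·[0.3237·0.0000 + 0.6763·4.7500] = 3.0255
Node 0 (S = 25): V_0 = e^(−0.06)·[0.3237·0.0000 + 0.6763·3.0255] = 1.9270

1.93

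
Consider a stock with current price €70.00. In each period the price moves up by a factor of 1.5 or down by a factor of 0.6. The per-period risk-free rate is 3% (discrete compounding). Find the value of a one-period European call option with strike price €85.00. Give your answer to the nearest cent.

Risk-neutral probability p = (1 + 0.03 − 0.6)/(1.5 − 0.6) = 0.4300/0.9000 = 0.4778
Terminal stock prices: S_u = 105, S_d = 42
Terminal payoffs (S − K): max(20, 0) = 20, max(-43, 0) = 0
Node 0 (S = 70): V_0 = 1/1.03·[0.4778·20.0000 + 0.5222·0.0000] = 9.2772

€9.28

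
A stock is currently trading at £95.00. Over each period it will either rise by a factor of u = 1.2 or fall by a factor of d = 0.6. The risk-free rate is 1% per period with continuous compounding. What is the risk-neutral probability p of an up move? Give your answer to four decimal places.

p = 0.6834

Risk-neutral probability p = (e^0.01 − 0.6)/(1.2 − 0.6) = 0.4101/0.6000 = 0.6834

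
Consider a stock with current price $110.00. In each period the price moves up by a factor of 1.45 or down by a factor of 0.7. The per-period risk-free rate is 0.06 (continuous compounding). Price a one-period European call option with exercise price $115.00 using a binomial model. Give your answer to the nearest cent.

Risk-neutral probability p = (e^0.06 − 0.7)/(1.45 − 0.7) = 0.3618/0.7500 = 0.4824
Terminal stock prices: S_u = 159.5, S_d = 77
Terminal payoffs (S − K): max(44.5, 0) = 44.5, max(-38, 0) = 0
Node 0 (S = 110): V_0 = e^(−0.06)·[0.4824·44.5000 + 0.5176·0.0000] = 20.2187

$20.22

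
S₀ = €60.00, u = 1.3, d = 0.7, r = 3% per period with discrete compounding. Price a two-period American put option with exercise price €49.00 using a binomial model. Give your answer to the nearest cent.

Risk-neutral probability p = (1 + 0.03 − 0.7)/(1.3 − 0.7) = 0.3300/0.6000 = 0.5500
Terminal stock prices: S_uu = 101.4, S_ud = 54.6, S_dd = 29.4
Terminal payoffs (K − S): max(-52.4, 0) = 0, max(-5.6, 0) = 0, max(19.6, 0) = 19.6
Node u (S = 78): continuation = 1/1.03·[0.5500·0.0000 + 0.4500·0.0000] = 0.0000; exercise value = 0.0000 ≤ continuation, so V_u = 0.0000
Node d (S = 42): continuation = 1/1.03·[0.5500·0.0000 + 0.4500·19.6000] = 8.5631; exercise value = 7.0000 ≤ continuation, so V_d = 8.5631
Node 0 (S = 60): continuation = 1/1.03·[0.5500·0.0000 + 0.4500·8.5631] = 3.7412; exercise value = 0.0000 ≤ continuation, so V_0 = 3.7412

€3.74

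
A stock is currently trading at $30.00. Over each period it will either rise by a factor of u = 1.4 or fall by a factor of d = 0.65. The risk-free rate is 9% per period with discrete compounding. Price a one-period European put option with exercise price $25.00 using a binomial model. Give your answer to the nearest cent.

$2.09

Risk-neutral probability p = (1 + 0.09 − 0.65)/(1.4 − 0.65) = 0.4400/0.7500 = 0.5867
Terminal stock prices: S_u = 42, S_d = 19.5
Terminal payoffs (K − S): max(-17, 0) = 0, max(5.5, 0) = 5.5
Node 0 (S = 30): V_0 = 1/1.09·[0.5867·0.0000 + 0.4133·5.5000] = 2.0856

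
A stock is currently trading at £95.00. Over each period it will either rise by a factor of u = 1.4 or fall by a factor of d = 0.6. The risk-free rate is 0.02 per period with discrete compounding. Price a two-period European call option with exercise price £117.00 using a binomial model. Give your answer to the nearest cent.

£18.33

Risk-neutral probability p = (1 + 0.02 − 0.6)/(1.4 − 0.6) = 0.4200/0.8000 = 0.5250
Terminal stock prices: S_uu = 186.2, S_ud = 79.8, S_dd = 34.2
Terminal payoffs (S − K): max(69.2, 0) = 69.2, max(-37.2, 0) = 0, max(-82.8, 0) = 0
Node u (S = 133): V_u = 1/1.02·[0.5250·69.2000 + 0.4750·0.0000] = 35.6176
Node d (S = 57): V_d = 1/1.02·[0.5250·0.0000 + 0.4750·0.0000] = 0.0000
Node 0 (S = 95): V_0 = 1/1.02·[0.5250·35.6176 + 0.4750·0.0000] = 18.3326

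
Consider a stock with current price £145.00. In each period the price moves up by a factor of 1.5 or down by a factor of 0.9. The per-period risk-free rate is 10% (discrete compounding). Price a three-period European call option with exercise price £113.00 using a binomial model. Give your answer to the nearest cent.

Risk-neutral probability p = (1 + 0.1 − 0.9)/(1.5 − 0.9) = 0.2000/0.6000 = 0.3333
Terminal stock prices: S_uuu = 489.4, S_uud = 293.6, S_udd = 176.2, S_ddd = 105.7
Terminal payoffs (S − K): max(376.4, 0) = 376.4, max(180.6, 0) = 180.6, max(63.18, 0) = 63.18, max(-7.295, 0) = 0
Node uu (S = 326.2): V_uu = 1/1.1·[0.3333·376.3750 + 0.6667·180.6250] = 223.5227
Node ud (S = 195.8): V_ud = 1/1.1·[0.3333·180.6250 + 0.6667·63.1750] = 93.0227
Node dd (S = 117.5): V_dd = 1/1.1·[0.3333·63.1750 + 0.6667·0.0000] = 19.1439
Node u (S = 217.5): V_u = 1/1.1·[0.3333·223.5227 + 0.6667·93.0227] = 124.1116
Node d (S = 130.5): V_d = 1/1.1·[0.3333·93.0227 + 0.6667·19.1439] = 39.7911
Node 0 (S = 145): V_0 = 1/1.1·[0.3333·124.1116 + 0.6667·39.7911] = 61.7254

£61.73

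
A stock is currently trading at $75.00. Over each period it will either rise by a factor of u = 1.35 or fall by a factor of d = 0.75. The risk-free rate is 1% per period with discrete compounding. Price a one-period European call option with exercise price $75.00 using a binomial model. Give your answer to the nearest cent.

$11.26

Risk-neutral probability p = (1 + 0.01 − 0.75)/(1.35 − 0.75) = 0.2600/0.6000 = 0.4333
Terminal stock prices: S_u = 101.2, S_d = 56.25
Terminal payoffs (S − K): max(26.25, 0) = 26.25, max(-18.75, 0) = 0
Node 0 (S = 75): V_0 = 1/1.01·[0.4333·26.2500 + 0.5667·0.0000] = 11.2624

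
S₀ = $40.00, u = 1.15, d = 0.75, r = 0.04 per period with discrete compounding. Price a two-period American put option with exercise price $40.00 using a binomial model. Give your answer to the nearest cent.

Risk-neutral probability p = (1 + 0.04 − 0.75)/(1.15 − 0.75) = 0.2900/0.4000 = 0.7250
Terminal stock prices: S_uu = 52.9, S_ud = 34.5, S_dd = 22.5
Terminal payoffs (K − S): max(-12.9, 0) = 0, max(5.5, 0) = 5.5, max(17.5, 0) = 17.5
Node u (S = 46): continuation = 1/1.04·[0.7250·0.0000 + 0.2750·5.5000] = 1.4543; exercise value = 0.0000 ≤ continuation, so V_u = 1.4543
Node d (S = 30): continuation = 1/1.04·[0.7250·5.5000 + 0.2750·17.5000] = 8.4615; exercise value = 10.0000 > continuation, so V_d = 10.0000 (exercise)
Node 0 (S = 40): continuation = 1/1.04·[0.7250·1.4543 + 0.2750·10.0000] = 3.6581; exercise value = 0.0000 ≤ continuation, so V_0 = 3.6581

$3.66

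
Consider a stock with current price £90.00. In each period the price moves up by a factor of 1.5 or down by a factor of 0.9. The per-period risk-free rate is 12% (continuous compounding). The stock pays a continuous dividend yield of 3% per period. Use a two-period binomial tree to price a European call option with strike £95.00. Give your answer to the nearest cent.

£17.98

Per-period risk-free factor R = e^0.12 = 1.1275; dividend-adjusted growth = e^(0.12−0.03) = 1.0942.
Risk-neutral probability p = (1.0942 − 0.9)/(1.5 − 0.9) = 0.1942/0.6000 = 0.3236
Terminal stock prices: S_uu = 202.5, S_ud = 121.5, S_dd = 72.9
Terminal payoffs (S − K): max(107.5, 0) = 107.5, max(26.5, 0) = 26.5, max(-22.1, 0) = 0
Node u (S = 135): V_u = e^(−0.12)·[0.3236·107.5000 + 0.6764·26.5000] = 46.7527
Node d (S = 81): V_d = e^(−0.12)·[0.3236·26.5000 + 0.6764·0.0000] = 7.6063
Node 0 (S = 90): V_0 = e^(−0.12)·[0.3236·46.7527 + 0.6764·7.6063] = 17.9823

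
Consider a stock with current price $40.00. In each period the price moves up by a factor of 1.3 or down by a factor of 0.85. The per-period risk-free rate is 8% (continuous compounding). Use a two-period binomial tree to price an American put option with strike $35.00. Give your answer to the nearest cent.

$1.21

Risk-neutral probability p = (e^0.08 − 0.85)/(1.3 − 0.85) = 0.2333/0.4500 = 0.5184
Terminal stock prices: S_uu = 67.6, S_ud = 44.2, S_dd = 28.9
Terminal payoffs (K − S): max(-32.6, 0) = 0, max(-9.2, 0) = 0, max(6.1, 0) = 6.1
Node u (S = 52): continuation = e^(−0.08)·[0.5184·0.0000 + 0.4816·0.0000] = 0.0000; exercise value = 0.0000 ≤ continuation, so V_u = 0.0000
Node d (S = 34): continuation = e^(−0.08)·[0.5184·0.0000 + 0.4816·6.1000] = 2.7118; exercise value = 1.0000 ≤ continuation, so V_d = 2.7118
Node 0 (S = 40): continuation = e^(−0.08)·[0.5184·0.0000 + 0.4816·2.7118] = 1.2056; exercise value = 0.0000 ≤ continuation, so V_0 = 1.2056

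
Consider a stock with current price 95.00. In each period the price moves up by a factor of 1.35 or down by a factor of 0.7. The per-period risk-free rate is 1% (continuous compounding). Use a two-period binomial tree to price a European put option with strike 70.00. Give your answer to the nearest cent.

Risk-neutral probability p = (e^0.01 − 0.7)/(1.35 − 0.7) = 0.3101/0.6500 = 0.4770
Terminal stock prices: S_uu = 173.1, S_ud = 89.77, S_dd = 46.55
Terminal payoffs (K − S): max(-103.1, 0) = 0, max(-19.77, 0) = 0, max(23.45, 0) = 23.45
Node u (S = 128.2): V_u = e^(−0.01)·[0.4770·0.0000 + 0.5230·0.0000] = 0.0000
Node d (S = 66.5): V_d = e^(−0.01)·[0.4770·0.0000 + 0.5230·23.4500] = 12.1423
Node 0 (S = 95): V_0 = e^(−0.01)·[0.4770·0.0000 + 0.5230·12.1423] = 6.2872

6.29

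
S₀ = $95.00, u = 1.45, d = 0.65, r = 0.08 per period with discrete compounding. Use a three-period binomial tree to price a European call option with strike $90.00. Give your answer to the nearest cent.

Risk-neutral probability p = (1 + 0.08 − 0.65)/(1.45 − 0.65) = 0.4300/0.8000 = 0.5375
Terminal stock prices: S_uuu = 289.6, S_uud = 129.8, S_udd = 58.2, S_ddd = 26.09
Terminal payoffs (S − K): max(199.6, 0) = 199.6, max(39.83, 0) = 39.83, max(-31.8, 0) = 0, max(-63.91, 0) = 0
Node uu (S = 199.7): V_uu = 1/1.08·[0.5375·199.6194 + 0.4625·39.8294] = 116.4042
Node ud (S = 89.54): V_ud = 1/1.08·[0.5375·39.8294 + 0.4625·0.0000] = 19.8225
Node dd (S = 40.14): V_dd = 1/1.08·[0.5375·0.0000 + 0.4625·0.0000] = 0.0000
Node u (S = 137.8): V_u = 1/1.08·[0.5375·116.4042 + 0.4625·19.8225] = 66.4214
Node d (S = 61.75): V_d = 1/1.08·[0.5375·19.8225 + 0.4625·0.0000] = 9.8654
Node 0 (S = 95): V_0 = 1/1.08·[0.5375·66.4214 + 0.4625·9.8654] = 37.2817

$37.28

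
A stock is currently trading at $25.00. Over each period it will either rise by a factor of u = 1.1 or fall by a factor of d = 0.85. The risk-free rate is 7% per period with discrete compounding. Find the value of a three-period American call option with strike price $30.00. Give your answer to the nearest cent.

Risk-neutral probability p = (1 + 0.07 − 0.85)/(1.1 − 0.85) = 0.2200/0.2500 = 0.8800
Terminal stock prices: S_uuu = 33.28, S_uud = 25.71, S_udd = 19.87, S_ddd = 15.35
Terminal payoffs (S − K): max(3.275, 0) = 3.275, max(-4.287, 0) = 0, max(-10.13, 0) = 0, max(-14.65, 0) = 0
Node uu (S = 30.25): continuation = 1/1.07·[0.8800·3.2750 + 0.1200·0.0000] = 2.6935; exercise value = 0.2500 ≤ continuation, so V_uu = 2.6935
Node ud (S = 23.38): continuation = 1/1.07·[0.8800·0.0000 + 0.1200·0.0000] = 0.0000; exercise value = 0.0000 ≤ continuation, so V_ud = 0.0000
Node dd (S = 18.06): continuation = 1/1.07·[0.8800·0.0000 + 0.1200·0.0000] = 0.0000; exercise value = 0.0000 ≤ continuation, so V_dd = 0.0000
Node u (S = 27.5): continuation = 1/1.07·[0.8800·2.6935 + 0.1200·0.0000] = 2.2152; exercise value = 0.0000 ≤ continuation, so V_u = 2.2152
Node d (S = 21.25): continuation = 1/1.07·[0.8800·0.0000 + 0.1200·0.0000] = 0.0000; exercise value = 0.0000 ≤ continuation, so V_d = 0.0000
Node 0 (S = 25): continuation = 1/1.07·[0.8800·2.2152 + 0.1200·0.0000] = 1.8218; exercise value = 0.0000 ≤ continuation, so V_0 = 1.8218

$1.82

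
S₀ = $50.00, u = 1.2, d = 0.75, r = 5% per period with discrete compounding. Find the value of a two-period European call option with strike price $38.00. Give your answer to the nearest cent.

$16.53

Risk-neutral probability p = (1 + 0.05 − 0.75)/(1.2 − 0.75) = 0.3000/0.4500 = 0.6667
Terminal stock prices: S_uu = 72, S_ud = 45, S_dd = 28.12
Terminal payoffs (S − K): max(34, 0) = 34, max(7, 0) = 7, max(-9.875, 0) = 0
Node u (S = 60): V_u = 1/1.05·[0.6667·34.0000 + 0.3333·7.0000] = 23.8095
Node d (S = 37.5): V_d = 1/1.05·[0.6667·7.0000 + 0.3333·0.0000] = 4.4444
Node 0 (S = 50): V_0 = 1/1.05·[0.6667·23.8095 + 0.3333·4.4444] = 16.5281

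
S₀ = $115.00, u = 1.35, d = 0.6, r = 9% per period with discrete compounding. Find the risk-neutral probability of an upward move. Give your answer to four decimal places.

Risk-neutral probability p = (1 + 0.09 − 0.6)/(1.35 − 0.6) = 0.4900/0.7500 = 0.6533

p = 0.6533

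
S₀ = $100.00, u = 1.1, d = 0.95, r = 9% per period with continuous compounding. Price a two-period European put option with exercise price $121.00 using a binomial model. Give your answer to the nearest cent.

Risk-neutral probability p = (e^0.09 − 0.95)/(1.1 − 0.95) = 0.1442/0.1500 = 0.9612
Terminal stock prices: S_uu = 121, S_ud = 104.5, S_dd = 90.25
Terminal payoffs (K − S): max(0, 0) = 0, max(16.5, 0) = 16.5, max(30.75, 0) = 30.75
Node u (S = 110): V_u = e^(−0.09)·[0.9612·0.0000 + 0.0388·16.5000] = 0.5857
Node d (S = 95): V_d = e^(−0.09)·[0.9612·16.5000 + 0.0388·30.7500] = 15.5857
Node 0 (S = 100): V_0 = e^(−0.09)·[0.9612·0.5857 + 0.0388·15.5857] = 1.0677

$1.07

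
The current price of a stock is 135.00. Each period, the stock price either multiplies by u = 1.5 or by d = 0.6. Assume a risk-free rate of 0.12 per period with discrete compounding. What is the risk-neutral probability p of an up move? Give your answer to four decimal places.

Risk-neutral probability p = (1 + 0.12 − 0.6)/(1.5 − 0.6) = 0.5200/0.9000 = 0.5778

p = 0.5778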